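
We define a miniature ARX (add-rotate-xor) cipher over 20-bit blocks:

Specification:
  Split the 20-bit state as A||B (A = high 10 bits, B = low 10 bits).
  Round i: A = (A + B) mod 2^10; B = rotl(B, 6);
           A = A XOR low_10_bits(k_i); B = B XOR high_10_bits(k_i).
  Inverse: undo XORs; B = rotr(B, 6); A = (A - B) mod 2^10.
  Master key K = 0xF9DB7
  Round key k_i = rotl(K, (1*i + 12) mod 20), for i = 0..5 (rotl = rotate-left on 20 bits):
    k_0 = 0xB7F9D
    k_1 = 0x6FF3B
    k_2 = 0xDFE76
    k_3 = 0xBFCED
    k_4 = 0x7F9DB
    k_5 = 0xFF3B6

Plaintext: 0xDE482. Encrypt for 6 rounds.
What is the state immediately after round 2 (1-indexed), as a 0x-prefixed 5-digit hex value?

0x6185A

s_0 = plaintext = 0xDE482
s_1 = Round(s_0, k_0) = 0x19A57
s_2 = Round(s_1, k_1) = 0x6185A
s_3 = Round(s_2, k_2) = 0xE59FA
s_4 = Round(s_3, k_3) = 0x5F460
s_5 = Round(s_4, k_4) = 0x019F8
s_6 = Round(s_5, k_5) = 0x921E3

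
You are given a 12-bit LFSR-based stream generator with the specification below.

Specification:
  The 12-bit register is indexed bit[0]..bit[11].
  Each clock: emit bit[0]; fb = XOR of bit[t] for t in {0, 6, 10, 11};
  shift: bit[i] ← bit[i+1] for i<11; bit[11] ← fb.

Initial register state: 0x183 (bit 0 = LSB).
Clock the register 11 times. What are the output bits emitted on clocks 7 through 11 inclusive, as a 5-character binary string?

reg_0 = 0x183
clock 1: out=1, reg = 0x8C1
clock 2: out=1, reg = 0xC60
clock 3: out=0, reg = 0xE30
clock 4: out=0, reg = 0x718
clock 5: out=0, reg = 0xB8C
clock 6: out=0, reg = 0xDC6
clock 7: out=0, reg = 0xEE3
clock 8: out=1, reg = 0x771
clock 9: out=1, reg = 0xBB8
clock 10: out=0, reg = 0xDDC
clock 11: out=0, reg = 0xEEE

01100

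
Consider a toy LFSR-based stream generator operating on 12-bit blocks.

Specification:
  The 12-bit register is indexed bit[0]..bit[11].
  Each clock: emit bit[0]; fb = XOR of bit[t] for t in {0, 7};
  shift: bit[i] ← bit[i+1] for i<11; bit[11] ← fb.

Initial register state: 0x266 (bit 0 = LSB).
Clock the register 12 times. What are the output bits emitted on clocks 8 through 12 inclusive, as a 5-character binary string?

00100

reg_0 = 0x266
clock 1: out=0, reg = 0x133
clock 2: out=1, reg = 0x899
clock 3: out=1, reg = 0x44C
clock 4: out=0, reg = 0x226
clock 5: out=0, reg = 0x113
clock 6: out=1, reg = 0x889
clock 7: out=1, reg = 0x444
clock 8: out=0, reg = 0x222
clock 9: out=0, reg = 0x111
clock 10: out=1, reg = 0x888
clock 11: out=0, reg = 0xC44
clock 12: out=0, reg = 0x622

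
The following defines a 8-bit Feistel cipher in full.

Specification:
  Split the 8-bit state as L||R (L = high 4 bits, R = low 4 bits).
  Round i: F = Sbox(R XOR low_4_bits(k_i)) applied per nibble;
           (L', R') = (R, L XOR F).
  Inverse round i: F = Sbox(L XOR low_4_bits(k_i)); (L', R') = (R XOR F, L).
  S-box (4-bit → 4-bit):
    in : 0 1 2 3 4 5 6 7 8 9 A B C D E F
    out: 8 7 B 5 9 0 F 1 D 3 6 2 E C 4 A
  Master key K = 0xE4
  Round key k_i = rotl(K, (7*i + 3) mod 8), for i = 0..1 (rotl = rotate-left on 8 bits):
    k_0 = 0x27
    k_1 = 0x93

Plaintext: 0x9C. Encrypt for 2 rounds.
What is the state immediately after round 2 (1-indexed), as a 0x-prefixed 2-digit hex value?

0xB1

s_0 = plaintext = 0x9C
s_1 = Round(s_0, k_0) = 0xCB
s_2 = Round(s_1, k_1) = 0xB1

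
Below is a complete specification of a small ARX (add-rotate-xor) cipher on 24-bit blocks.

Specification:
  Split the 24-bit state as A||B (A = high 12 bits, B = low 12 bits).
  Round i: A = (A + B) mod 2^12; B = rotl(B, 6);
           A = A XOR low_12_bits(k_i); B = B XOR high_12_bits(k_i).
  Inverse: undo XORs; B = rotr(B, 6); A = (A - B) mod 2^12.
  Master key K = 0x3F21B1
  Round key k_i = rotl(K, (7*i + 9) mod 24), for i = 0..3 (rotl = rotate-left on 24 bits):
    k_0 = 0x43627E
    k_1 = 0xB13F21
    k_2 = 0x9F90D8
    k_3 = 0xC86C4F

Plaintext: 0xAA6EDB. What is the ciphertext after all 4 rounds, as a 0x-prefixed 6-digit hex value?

s_0 = plaintext = 0xAA6EDB
s_1 = Round(s_0, k_0) = 0xBFF2CD
s_2 = Round(s_1, k_1) = 0x1ED858
s_3 = Round(s_2, k_2) = 0xA9DFD8
s_4 = Round(s_3, k_3) = 0x63AAB9

0x63AAB9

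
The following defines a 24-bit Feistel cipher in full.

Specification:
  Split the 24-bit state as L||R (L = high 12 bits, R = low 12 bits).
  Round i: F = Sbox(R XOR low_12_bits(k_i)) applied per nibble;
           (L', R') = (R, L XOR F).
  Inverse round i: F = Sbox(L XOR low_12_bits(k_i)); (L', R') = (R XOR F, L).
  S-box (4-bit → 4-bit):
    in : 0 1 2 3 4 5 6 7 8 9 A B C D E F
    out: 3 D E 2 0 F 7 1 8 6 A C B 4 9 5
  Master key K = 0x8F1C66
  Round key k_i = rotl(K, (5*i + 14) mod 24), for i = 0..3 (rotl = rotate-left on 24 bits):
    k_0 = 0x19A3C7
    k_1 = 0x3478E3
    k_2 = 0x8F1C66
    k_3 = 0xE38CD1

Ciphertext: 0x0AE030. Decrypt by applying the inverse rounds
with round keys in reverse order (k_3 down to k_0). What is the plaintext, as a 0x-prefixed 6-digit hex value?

s_0 = ciphertext = 0x0AE030
s_1 = InvRound(s_0, k_3) = 0xB250AE
s_2 = InvRound(s_1, k_2) = 0x1ACB25
s_3 = InvRound(s_2, k_1) = 0xD201AC
s_4 = InvRound(s_3, k_0) = 0x83DD20

0x83DD20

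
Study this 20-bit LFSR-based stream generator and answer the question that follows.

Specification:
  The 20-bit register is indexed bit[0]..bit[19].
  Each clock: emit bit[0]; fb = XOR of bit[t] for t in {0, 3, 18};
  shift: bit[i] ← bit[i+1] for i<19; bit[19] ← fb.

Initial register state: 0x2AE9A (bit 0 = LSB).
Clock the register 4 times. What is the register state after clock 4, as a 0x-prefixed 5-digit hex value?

reg_0 = 0x2AE9A
clock 1: out=0, reg = 0x9574D
clock 2: out=1, reg = 0x4ABA6
clock 3: out=0, reg = 0xA55D3
clock 4: out=1, reg = 0xD2AE9

0xD2AE9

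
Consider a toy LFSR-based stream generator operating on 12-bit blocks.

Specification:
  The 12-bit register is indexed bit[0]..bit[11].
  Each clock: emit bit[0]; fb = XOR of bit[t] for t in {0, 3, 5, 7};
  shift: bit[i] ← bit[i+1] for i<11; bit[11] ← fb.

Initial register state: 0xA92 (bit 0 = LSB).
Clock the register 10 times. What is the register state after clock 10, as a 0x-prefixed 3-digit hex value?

reg_0 = 0xA92
clock 1: out=0, reg = 0xD49
clock 2: out=1, reg = 0x6A4
clock 3: out=0, reg = 0x352
clock 4: out=0, reg = 0x1A9
clock 5: out=1, reg = 0x0D4
clock 6: out=0, reg = 0x86A
clock 7: out=0, reg = 0x435
clock 8: out=1, reg = 0x21A
clock 9: out=0, reg = 0x90D
clock 10: out=1, reg = 0x486

0x486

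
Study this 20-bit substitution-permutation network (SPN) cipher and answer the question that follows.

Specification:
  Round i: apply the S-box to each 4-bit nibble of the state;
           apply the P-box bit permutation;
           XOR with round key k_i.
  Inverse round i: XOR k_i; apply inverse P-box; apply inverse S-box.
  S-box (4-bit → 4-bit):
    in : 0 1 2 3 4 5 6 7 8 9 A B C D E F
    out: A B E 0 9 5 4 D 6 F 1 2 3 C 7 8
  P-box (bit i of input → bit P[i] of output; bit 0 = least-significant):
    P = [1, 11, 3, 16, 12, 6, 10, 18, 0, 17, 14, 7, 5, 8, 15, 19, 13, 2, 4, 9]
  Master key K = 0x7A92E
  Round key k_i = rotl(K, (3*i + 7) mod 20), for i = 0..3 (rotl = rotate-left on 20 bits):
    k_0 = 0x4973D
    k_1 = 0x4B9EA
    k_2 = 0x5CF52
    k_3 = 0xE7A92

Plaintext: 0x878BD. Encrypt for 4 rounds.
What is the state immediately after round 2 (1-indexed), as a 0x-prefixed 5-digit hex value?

s_0 = plaintext = 0x878BD
s_1 = Round(s_0, k_0) = 0xF5741
s_2 = Round(s_1, k_1) = 0x16349
s_3 = Round(s_2, k_2) = 0x0755C
s_4 = Round(s_3, k_3) = 0x6A4B5

0x16349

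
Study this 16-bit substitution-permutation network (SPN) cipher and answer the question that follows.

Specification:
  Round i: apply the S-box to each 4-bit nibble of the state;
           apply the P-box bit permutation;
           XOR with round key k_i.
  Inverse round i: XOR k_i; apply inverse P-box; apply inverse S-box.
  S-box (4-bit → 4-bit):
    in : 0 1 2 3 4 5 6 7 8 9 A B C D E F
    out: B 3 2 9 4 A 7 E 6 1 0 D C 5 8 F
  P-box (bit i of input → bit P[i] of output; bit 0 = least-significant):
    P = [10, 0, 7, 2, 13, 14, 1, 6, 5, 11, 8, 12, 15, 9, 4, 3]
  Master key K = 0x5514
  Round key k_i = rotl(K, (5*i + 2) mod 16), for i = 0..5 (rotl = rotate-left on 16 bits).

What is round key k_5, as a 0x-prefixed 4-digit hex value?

0xA2A8

K = 0x5514
k_0 = rotl(K, (5*0+2) mod 16) = rotl(K, 2) = 0x5451
k_1 = rotl(K, (5*1+2) mod 16) = rotl(K, 7) = 0x8A2A
k_2 = rotl(K, (5*2+2) mod 16) = rotl(K, 12) = 0x4551
k_3 = rotl(K, (5*3+2) mod 16) = rotl(K, 1) = 0xAA28
k_4 = rotl(K, (5*4+2) mod 16) = rotl(K, 6) = 0x4515
k_5 = rotl(K, (5*5+2) mod 16) = rotl(K, 11) = 0xA2A8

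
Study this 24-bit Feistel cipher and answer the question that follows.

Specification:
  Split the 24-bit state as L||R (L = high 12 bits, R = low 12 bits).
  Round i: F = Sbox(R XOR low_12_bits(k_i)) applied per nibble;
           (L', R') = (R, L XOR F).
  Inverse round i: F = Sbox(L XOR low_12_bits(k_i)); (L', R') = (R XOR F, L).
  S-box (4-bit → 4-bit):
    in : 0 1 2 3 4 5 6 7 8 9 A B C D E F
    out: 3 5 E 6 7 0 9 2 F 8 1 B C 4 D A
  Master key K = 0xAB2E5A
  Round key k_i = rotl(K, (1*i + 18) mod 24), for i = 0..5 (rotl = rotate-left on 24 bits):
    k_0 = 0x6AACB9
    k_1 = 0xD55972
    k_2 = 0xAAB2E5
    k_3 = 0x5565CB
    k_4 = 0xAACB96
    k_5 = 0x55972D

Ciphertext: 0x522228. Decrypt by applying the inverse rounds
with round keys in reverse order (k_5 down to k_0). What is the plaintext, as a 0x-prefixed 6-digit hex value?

0x5BE6F6

s_0 = ciphertext = 0x522228
s_1 = InvRound(s_0, k_5) = 0xC12522
s_2 = InvRound(s_1, k_4) = 0x7D5C12
s_3 = InvRound(s_2, k_3) = 0x24F7D5
s_4 = InvRound(s_3, k_2) = 0x4C424F
s_5 = InvRound(s_4, k_1) = 0x6F64C4
s_6 = InvRound(s_5, k_0) = 0x5BE6F6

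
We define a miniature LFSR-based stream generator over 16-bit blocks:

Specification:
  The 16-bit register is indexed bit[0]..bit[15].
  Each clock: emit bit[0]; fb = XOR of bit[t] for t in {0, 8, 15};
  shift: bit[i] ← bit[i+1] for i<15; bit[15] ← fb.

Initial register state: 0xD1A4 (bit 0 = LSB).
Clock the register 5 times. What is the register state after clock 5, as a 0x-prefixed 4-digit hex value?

0x668D

reg_0 = 0xD1A4
clock 1: out=0, reg = 0x68D2
clock 2: out=0, reg = 0x3469
clock 3: out=1, reg = 0x9A34
clock 4: out=0, reg = 0xCD1A
clock 5: out=0, reg = 0x668D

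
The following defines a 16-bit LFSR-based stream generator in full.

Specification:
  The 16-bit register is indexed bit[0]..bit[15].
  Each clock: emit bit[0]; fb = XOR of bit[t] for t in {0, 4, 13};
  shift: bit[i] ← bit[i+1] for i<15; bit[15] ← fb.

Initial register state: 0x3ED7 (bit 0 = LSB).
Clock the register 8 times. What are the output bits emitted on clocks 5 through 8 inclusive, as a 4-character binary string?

1011

reg_0 = 0x3ED7
clock 1: out=1, reg = 0x9F6B
clock 2: out=1, reg = 0xCFB5
clock 3: out=1, reg = 0x67DA
clock 4: out=0, reg = 0x33ED
clock 5: out=1, reg = 0x19F6
clock 6: out=0, reg = 0x8CFB
clock 7: out=1, reg = 0x467D
clock 8: out=1, reg = 0x233E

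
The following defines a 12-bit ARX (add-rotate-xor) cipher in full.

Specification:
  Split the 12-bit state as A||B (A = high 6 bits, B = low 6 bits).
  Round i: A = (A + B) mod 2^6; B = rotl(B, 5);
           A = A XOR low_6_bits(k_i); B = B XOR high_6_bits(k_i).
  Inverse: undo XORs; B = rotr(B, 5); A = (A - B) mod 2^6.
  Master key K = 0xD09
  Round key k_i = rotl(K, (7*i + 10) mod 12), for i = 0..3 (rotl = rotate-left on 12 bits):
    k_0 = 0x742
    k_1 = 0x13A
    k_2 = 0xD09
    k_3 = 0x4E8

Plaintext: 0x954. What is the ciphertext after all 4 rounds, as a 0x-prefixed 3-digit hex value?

0x272

s_0 = plaintext = 0x954
s_1 = Round(s_0, k_0) = 0xED7
s_2 = Round(s_1, k_1) = 0xA2F
s_3 = Round(s_2, k_2) = 0x783
s_4 = Round(s_3, k_3) = 0x272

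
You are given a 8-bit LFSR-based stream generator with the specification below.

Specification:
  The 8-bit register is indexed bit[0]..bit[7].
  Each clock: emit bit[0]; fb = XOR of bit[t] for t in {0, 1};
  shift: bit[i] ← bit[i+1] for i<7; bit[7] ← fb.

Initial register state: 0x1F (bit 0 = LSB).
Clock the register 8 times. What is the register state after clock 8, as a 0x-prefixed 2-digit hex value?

reg_0 = 0x1F
clock 1: out=1, reg = 0x0F
clock 2: out=1, reg = 0x07
clock 3: out=1, reg = 0x03
clock 4: out=1, reg = 0x01
clock 5: out=1, reg = 0x80
clock 6: out=0, reg = 0x40
clock 7: out=0, reg = 0x20
clock 8: out=0, reg = 0x10

0x10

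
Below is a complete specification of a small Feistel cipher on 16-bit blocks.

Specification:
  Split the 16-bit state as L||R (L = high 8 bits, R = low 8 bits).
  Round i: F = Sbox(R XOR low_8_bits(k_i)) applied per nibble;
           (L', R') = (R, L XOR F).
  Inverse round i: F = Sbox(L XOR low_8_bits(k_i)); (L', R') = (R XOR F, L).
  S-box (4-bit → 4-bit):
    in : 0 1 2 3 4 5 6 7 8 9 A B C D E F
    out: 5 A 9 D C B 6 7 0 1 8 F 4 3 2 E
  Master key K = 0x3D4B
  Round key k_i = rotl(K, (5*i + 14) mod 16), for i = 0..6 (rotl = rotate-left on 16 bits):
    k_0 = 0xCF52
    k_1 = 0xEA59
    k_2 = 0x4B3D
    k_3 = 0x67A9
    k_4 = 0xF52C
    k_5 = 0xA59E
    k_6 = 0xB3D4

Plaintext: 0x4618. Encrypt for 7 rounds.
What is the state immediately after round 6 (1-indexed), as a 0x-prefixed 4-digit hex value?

0x7D00

s_0 = plaintext = 0x4618
s_1 = Round(s_0, k_0) = 0x188E
s_2 = Round(s_1, k_1) = 0x8E2F
s_3 = Round(s_2, k_2) = 0x2F27
s_4 = Round(s_3, k_3) = 0x272D
s_5 = Round(s_4, k_4) = 0x2D7D
s_6 = Round(s_5, k_5) = 0x7D00
s_7 = Round(s_6, k_6) = 0x0041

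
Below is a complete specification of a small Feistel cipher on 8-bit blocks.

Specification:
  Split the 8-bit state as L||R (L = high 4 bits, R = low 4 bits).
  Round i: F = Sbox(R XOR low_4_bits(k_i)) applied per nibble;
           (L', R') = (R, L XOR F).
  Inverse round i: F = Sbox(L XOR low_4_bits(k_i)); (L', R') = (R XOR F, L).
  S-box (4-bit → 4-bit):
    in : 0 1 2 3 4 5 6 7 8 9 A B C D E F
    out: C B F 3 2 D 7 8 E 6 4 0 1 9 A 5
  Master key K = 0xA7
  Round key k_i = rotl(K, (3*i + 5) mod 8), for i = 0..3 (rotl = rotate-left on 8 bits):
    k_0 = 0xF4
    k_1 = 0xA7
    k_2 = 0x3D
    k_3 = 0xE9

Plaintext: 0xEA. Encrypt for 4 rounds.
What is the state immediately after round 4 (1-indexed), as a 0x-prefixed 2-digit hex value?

0x6C

s_0 = plaintext = 0xEA
s_1 = Round(s_0, k_0) = 0xA4
s_2 = Round(s_1, k_1) = 0x49
s_3 = Round(s_2, k_2) = 0x96
s_4 = Round(s_3, k_3) = 0x6C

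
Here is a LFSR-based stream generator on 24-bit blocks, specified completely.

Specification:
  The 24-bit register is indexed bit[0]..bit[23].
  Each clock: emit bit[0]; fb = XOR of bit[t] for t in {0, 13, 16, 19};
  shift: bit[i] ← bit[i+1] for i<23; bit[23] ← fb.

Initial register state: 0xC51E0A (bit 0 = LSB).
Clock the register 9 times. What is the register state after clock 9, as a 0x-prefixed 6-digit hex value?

reg_0 = 0xC51E0A
clock 1: out=0, reg = 0xE28F05
clock 2: out=1, reg = 0xF14782
clock 3: out=0, reg = 0xF8A3C1
clock 4: out=1, reg = 0xFC51E0
clock 5: out=0, reg = 0xFE28F0
clock 6: out=0, reg = 0x7F1478
clock 7: out=0, reg = 0x3F8A3C
clock 8: out=0, reg = 0x1FC51E
clock 9: out=0, reg = 0x0FE28F

0x0FE28F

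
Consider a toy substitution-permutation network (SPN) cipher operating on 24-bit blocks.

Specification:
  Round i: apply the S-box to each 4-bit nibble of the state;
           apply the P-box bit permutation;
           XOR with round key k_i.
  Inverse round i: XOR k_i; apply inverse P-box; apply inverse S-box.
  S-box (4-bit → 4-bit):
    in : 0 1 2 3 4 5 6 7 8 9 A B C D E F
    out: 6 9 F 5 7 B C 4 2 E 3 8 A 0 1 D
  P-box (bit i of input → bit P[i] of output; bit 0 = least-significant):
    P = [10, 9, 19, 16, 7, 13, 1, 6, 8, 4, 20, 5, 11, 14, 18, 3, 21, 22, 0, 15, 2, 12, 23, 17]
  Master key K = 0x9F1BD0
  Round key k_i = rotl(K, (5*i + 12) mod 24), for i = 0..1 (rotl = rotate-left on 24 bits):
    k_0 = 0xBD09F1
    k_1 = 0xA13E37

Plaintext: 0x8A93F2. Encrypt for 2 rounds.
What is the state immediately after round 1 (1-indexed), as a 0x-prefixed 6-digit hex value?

s_0 = plaintext = 0x8A93F2
s_1 = Round(s_0, k_0) = 0xC05E3B
s_2 = Round(s_1, k_1) = 0xE267BC

0xC05E3B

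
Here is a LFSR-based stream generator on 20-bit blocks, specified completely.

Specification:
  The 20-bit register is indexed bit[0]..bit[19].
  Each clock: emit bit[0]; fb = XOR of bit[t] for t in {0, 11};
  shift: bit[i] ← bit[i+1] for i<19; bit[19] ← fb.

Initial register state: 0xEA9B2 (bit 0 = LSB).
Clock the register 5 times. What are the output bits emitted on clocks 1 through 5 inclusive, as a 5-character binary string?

reg_0 = 0xEA9B2
clock 1: out=0, reg = 0xF54D9
clock 2: out=1, reg = 0xFAA6C
clock 3: out=0, reg = 0xFD536
clock 4: out=0, reg = 0x7EA9B
clock 5: out=1, reg = 0x3F54D

01001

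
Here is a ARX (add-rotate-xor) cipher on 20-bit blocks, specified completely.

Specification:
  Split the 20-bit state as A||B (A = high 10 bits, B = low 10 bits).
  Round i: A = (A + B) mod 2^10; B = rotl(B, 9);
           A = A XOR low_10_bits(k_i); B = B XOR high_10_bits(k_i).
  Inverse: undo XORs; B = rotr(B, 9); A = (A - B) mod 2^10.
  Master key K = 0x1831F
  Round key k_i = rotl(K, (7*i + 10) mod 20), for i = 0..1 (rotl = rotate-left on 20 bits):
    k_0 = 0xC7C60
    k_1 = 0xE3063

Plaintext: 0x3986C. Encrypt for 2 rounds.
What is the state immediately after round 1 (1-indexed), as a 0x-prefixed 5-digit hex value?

0x4CB29

s_0 = plaintext = 0x3986C
s_1 = Round(s_0, k_0) = 0x4CB29
s_2 = Round(s_1, k_1) = 0x0E018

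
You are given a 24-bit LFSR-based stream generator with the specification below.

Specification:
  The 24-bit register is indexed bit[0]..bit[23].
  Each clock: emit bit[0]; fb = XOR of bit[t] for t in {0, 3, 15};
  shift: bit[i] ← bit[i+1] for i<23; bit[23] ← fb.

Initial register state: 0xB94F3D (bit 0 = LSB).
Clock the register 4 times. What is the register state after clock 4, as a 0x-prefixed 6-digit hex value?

0x8B94F3

reg_0 = 0xB94F3D
clock 1: out=1, reg = 0x5CA79E
clock 2: out=0, reg = 0x2E53CF
clock 3: out=1, reg = 0x1729E7
clock 4: out=1, reg = 0x8B94F3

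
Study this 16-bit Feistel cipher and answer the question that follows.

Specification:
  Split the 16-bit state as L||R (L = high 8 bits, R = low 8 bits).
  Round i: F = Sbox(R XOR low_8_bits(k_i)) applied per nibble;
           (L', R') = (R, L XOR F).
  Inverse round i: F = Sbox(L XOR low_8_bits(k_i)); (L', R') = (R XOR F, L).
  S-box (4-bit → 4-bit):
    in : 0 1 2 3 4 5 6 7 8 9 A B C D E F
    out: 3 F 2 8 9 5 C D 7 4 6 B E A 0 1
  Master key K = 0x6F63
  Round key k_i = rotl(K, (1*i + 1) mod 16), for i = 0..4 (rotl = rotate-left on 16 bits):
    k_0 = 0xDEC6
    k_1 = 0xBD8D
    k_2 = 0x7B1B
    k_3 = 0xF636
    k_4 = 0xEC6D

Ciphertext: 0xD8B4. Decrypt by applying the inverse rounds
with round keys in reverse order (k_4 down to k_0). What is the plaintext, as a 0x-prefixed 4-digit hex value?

s_0 = ciphertext = 0xD8B4
s_1 = InvRound(s_0, k_4) = 0x01D8
s_2 = InvRound(s_1, k_3) = 0x5501
s_3 = InvRound(s_2, k_2) = 0x9155
s_4 = InvRound(s_3, k_1) = 0xAB91
s_5 = InvRound(s_4, k_0) = 0x5BAB

0x5BAB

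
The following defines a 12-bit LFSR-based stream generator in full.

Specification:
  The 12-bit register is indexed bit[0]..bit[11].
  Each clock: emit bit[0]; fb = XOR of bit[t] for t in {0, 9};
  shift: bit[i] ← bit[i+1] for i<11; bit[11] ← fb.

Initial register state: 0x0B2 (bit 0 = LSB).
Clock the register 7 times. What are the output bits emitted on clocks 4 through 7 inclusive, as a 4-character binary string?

reg_0 = 0x0B2
clock 1: out=0, reg = 0x059
clock 2: out=1, reg = 0x82C
clock 3: out=0, reg = 0x416
clock 4: out=0, reg = 0x20B
clock 5: out=1, reg = 0x105
clock 6: out=1, reg = 0x882
clock 7: out=0, reg = 0x441

0110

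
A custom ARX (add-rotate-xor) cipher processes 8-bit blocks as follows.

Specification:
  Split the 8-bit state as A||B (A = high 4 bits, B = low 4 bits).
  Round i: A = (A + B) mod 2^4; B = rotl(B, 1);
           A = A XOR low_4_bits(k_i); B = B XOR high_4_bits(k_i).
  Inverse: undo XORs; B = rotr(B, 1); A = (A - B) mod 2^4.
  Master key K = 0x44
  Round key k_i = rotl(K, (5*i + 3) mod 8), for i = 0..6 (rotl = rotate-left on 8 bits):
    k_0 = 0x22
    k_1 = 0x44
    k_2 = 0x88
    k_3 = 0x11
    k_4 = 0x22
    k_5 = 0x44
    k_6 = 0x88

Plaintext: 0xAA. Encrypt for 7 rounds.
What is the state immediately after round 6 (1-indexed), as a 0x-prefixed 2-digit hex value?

0xCA

s_0 = plaintext = 0xAA
s_1 = Round(s_0, k_0) = 0x67
s_2 = Round(s_1, k_1) = 0x9A
s_3 = Round(s_2, k_2) = 0xBD
s_4 = Round(s_3, k_3) = 0x9A
s_5 = Round(s_4, k_4) = 0x17
s_6 = Round(s_5, k_5) = 0xCA
s_7 = Round(s_6, k_6) = 0xED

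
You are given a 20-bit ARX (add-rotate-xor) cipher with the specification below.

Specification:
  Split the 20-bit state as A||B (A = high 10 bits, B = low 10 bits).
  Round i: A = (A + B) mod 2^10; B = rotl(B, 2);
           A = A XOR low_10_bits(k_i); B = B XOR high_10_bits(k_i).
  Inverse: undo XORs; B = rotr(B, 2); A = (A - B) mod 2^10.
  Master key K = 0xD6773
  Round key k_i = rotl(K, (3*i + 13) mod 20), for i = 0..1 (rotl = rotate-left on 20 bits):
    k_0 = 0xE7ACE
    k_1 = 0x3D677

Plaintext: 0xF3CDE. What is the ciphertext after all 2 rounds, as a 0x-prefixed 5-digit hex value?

0x4FB6D

s_0 = plaintext = 0xF3CDE
s_1 = Round(s_0, k_0) = 0x98CE6
s_2 = Round(s_1, k_1) = 0x4FB6D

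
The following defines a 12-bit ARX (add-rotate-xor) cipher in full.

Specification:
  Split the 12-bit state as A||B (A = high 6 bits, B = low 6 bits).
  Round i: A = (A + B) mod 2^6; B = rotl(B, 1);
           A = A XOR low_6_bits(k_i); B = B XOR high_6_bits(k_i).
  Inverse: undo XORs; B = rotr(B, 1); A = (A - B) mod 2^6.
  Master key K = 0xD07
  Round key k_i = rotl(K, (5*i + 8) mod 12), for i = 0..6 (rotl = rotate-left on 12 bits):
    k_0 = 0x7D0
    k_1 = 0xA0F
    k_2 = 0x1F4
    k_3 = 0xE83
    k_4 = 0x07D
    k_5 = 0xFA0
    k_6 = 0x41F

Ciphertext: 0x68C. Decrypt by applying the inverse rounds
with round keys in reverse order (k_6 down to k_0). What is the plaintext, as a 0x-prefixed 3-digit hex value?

s_0 = ciphertext = 0x68C
s_1 = InvRound(s_0, k_6) = 0xDCE
s_2 = InvRound(s_1, k_5) = 0xFD8
s_3 = InvRound(s_2, k_4) = 0x5AC
s_4 = InvRound(s_3, k_3) = 0x28B
s_5 = InvRound(s_4, k_2) = 0xE06
s_6 = InvRound(s_5, k_1) = 0x817
s_7 = InvRound(s_6, k_0) = 0xB04

0xB04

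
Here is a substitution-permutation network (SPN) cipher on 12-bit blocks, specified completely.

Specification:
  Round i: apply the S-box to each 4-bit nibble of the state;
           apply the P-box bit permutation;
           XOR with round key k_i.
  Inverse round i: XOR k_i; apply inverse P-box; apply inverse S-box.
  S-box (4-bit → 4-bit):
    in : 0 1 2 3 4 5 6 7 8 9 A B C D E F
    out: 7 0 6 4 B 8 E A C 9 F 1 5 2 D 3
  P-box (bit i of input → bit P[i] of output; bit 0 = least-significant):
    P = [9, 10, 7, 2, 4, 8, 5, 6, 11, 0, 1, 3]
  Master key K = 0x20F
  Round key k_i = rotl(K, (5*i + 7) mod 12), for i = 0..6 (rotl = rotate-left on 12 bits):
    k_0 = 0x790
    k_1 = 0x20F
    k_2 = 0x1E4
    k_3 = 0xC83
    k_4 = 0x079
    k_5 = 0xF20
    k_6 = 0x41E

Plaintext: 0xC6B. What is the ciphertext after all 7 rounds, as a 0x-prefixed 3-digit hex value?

s_0 = plaintext = 0xC6B
s_1 = Round(s_0, k_0) = 0xCF2
s_2 = Round(s_1, k_1) = 0xF9D
s_3 = Round(s_2, k_2) = 0xDB5
s_4 = Round(s_3, k_3) = 0xC96
s_5 = Round(s_4, k_4) = 0xCAF
s_6 = Round(s_5, k_5) = 0x052
s_7 = Round(s_6, k_6) = 0x8DD

0x8DD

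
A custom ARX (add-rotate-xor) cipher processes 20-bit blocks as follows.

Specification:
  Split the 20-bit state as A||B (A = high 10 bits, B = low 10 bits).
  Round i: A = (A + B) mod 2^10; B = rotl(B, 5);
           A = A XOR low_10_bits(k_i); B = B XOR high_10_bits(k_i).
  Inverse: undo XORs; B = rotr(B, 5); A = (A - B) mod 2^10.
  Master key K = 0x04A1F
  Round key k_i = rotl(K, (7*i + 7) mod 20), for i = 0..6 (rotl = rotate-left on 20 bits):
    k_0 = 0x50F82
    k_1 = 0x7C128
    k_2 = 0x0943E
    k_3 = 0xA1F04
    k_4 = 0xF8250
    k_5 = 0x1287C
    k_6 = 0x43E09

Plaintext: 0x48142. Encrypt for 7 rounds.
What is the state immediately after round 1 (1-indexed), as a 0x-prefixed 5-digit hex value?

0x78109

s_0 = plaintext = 0x48142
s_1 = Round(s_0, k_0) = 0x78109
s_2 = Round(s_1, k_1) = 0xF04D8
s_3 = Round(s_2, k_2) = 0x29F23
s_4 = Round(s_3, k_3) = 0x33AFE
s_5 = Round(s_4, k_4) = 0x67037
s_6 = Round(s_5, k_5) = 0x6BEAB
s_7 = Round(s_6, k_6) = 0x94C7A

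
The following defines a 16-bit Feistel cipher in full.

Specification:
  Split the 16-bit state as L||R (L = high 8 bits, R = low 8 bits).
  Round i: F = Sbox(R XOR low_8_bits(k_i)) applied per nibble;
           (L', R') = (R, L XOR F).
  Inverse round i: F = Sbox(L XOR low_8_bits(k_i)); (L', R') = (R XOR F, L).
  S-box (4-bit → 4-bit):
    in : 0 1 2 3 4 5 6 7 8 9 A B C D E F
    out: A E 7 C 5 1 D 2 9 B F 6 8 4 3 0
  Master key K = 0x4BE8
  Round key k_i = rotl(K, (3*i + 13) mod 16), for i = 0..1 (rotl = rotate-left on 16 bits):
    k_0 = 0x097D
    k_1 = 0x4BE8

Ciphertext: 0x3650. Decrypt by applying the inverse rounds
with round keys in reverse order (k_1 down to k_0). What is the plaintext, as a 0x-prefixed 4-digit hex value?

0xE513

s_0 = ciphertext = 0x3650
s_1 = InvRound(s_0, k_1) = 0x1336
s_2 = InvRound(s_1, k_0) = 0xE513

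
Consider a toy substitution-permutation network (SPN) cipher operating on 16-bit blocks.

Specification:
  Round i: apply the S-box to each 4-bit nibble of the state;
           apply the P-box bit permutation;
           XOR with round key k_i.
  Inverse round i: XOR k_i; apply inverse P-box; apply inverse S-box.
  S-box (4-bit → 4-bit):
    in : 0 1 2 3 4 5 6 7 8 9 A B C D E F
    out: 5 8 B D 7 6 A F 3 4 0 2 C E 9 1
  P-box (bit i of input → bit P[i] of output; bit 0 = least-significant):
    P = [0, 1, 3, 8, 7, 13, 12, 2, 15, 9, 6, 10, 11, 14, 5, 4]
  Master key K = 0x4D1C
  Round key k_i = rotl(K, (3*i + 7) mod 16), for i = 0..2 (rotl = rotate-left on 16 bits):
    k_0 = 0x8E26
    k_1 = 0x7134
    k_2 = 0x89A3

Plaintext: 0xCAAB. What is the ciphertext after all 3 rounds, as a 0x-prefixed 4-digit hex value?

0xDF65

s_0 = plaintext = 0xCAAB
s_1 = Round(s_0, k_0) = 0x8E14
s_2 = Round(s_1, k_1) = 0xBD3B
s_3 = Round(s_2, k_2) = 0xDF65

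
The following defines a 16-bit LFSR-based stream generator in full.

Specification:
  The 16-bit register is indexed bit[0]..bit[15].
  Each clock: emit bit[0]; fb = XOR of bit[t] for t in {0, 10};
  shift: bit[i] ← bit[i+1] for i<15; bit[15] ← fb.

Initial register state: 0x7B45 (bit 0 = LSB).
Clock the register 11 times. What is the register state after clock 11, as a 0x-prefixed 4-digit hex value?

reg_0 = 0x7B45
clock 1: out=1, reg = 0xBDA2
clock 2: out=0, reg = 0xDED1
clock 3: out=1, reg = 0x6F68
clock 4: out=0, reg = 0xB7B4
clock 5: out=0, reg = 0xDBDA
clock 6: out=0, reg = 0x6DED
clock 7: out=1, reg = 0x36F6
clock 8: out=0, reg = 0x9B7B
clock 9: out=1, reg = 0xCDBD
clock 10: out=1, reg = 0x66DE
clock 11: out=0, reg = 0xB36F

0xB36F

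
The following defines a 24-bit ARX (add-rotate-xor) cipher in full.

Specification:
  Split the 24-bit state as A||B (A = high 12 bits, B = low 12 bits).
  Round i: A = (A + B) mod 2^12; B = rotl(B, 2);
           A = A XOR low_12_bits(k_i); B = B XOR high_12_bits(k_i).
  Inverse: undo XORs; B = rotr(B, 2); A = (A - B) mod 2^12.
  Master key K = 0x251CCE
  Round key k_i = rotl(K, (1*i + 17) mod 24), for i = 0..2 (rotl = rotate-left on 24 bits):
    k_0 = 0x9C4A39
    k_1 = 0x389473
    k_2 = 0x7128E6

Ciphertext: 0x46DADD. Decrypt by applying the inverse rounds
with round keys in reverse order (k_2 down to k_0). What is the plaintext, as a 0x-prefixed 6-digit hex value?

0xB568BE

s_0 = ciphertext = 0x46DADD
s_1 = InvRound(s_0, k_2) = 0xD18F73
s_2 = InvRound(s_1, k_1) = 0xE2DB3E
s_3 = InvRound(s_2, k_0) = 0xB568BE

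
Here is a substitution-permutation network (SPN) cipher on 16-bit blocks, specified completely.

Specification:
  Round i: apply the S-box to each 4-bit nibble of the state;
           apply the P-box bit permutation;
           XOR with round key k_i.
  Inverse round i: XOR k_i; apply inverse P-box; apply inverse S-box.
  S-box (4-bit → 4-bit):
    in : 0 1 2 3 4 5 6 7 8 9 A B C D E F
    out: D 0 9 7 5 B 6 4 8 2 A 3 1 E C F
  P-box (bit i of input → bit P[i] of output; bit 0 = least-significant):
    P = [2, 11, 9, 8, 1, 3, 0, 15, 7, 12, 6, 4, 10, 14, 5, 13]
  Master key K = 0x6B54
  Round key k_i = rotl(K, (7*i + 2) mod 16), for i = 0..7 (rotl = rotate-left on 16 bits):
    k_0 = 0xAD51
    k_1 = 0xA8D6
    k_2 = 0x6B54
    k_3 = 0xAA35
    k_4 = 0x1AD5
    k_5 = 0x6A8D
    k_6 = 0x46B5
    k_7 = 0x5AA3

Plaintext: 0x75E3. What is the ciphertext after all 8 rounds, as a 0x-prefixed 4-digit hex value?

s_0 = plaintext = 0x75E3
s_1 = Round(s_0, k_0) = 0x37E4
s_2 = Round(s_1, k_1) = 0x6EB3
s_3 = Round(s_2, k_2) = 0x212A
s_4 = Round(s_3, k_3) = 0x0737
s_5 = Round(s_4, k_4) = 0x3CBE
s_6 = Round(s_5, k_5) = 0x2D27
s_7 = Round(s_6, k_6) = 0xF0E7
s_8 = Round(s_7, k_7) = 0xBC52

0xBC52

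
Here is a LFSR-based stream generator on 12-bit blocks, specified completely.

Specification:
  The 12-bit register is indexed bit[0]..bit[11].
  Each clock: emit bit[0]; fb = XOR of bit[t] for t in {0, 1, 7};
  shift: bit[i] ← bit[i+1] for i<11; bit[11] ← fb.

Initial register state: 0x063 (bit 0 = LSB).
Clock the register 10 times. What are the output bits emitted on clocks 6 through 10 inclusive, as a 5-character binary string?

reg_0 = 0x063
clock 1: out=1, reg = 0x031
clock 2: out=1, reg = 0x818
clock 3: out=0, reg = 0x40C
clock 4: out=0, reg = 0x206
clock 5: out=0, reg = 0x903
clock 6: out=1, reg = 0x481
clock 7: out=1, reg = 0x240
clock 8: out=0, reg = 0x120
clock 9: out=0, reg = 0x090
clock 10: out=0, reg = 0x848

11000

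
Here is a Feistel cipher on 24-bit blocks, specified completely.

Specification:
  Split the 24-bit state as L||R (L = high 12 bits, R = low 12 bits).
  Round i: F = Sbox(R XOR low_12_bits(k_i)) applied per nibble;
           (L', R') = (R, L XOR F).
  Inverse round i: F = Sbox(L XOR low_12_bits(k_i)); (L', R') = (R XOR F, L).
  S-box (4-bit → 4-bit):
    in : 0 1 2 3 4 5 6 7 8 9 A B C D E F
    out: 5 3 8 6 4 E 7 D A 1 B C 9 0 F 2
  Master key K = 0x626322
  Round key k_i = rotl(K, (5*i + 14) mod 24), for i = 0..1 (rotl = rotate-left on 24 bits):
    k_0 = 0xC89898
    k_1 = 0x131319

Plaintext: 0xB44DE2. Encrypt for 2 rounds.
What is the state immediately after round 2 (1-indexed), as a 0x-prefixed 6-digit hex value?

0x59FA45

s_0 = plaintext = 0xB44DE2
s_1 = Round(s_0, k_0) = 0xDE259F
s_2 = Round(s_1, k_1) = 0x59FA45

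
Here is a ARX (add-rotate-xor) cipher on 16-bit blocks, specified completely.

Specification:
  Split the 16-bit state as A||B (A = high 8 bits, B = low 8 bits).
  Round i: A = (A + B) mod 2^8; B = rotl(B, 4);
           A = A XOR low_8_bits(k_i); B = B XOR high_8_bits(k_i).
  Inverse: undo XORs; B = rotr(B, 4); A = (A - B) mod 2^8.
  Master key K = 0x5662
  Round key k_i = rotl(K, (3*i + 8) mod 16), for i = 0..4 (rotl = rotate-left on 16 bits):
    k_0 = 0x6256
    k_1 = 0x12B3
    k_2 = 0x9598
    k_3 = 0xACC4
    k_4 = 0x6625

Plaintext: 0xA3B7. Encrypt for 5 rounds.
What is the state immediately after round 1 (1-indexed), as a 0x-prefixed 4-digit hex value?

0x0C19

s_0 = plaintext = 0xA3B7
s_1 = Round(s_0, k_0) = 0x0C19
s_2 = Round(s_1, k_1) = 0x9683
s_3 = Round(s_2, k_2) = 0x81AD
s_4 = Round(s_3, k_3) = 0xEA76
s_5 = Round(s_4, k_4) = 0x4501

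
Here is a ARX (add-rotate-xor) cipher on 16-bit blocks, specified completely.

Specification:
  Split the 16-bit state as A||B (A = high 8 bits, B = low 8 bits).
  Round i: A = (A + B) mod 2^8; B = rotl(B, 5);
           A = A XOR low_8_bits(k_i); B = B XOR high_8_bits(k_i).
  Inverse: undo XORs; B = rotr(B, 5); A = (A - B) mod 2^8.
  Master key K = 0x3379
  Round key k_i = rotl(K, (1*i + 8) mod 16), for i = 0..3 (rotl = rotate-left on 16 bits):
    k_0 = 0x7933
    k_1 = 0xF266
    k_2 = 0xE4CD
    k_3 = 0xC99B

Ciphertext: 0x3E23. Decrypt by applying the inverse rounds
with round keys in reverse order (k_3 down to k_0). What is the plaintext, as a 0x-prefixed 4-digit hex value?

0x2610

s_0 = ciphertext = 0x3E23
s_1 = InvRound(s_0, k_3) = 0x4E57
s_2 = InvRound(s_1, k_2) = 0xE69D
s_3 = InvRound(s_2, k_1) = 0x057B
s_4 = InvRound(s_3, k_0) = 0x2610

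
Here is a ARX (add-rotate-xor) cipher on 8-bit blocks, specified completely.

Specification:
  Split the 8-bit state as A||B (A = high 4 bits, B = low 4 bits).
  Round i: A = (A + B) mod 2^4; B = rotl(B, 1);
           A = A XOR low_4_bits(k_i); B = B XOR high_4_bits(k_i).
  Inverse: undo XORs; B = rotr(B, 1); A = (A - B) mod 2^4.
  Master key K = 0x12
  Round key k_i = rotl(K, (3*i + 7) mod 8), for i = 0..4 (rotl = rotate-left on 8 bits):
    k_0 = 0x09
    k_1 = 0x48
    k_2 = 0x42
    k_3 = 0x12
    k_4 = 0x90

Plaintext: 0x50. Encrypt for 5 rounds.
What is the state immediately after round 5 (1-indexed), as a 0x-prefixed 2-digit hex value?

0xC8

s_0 = plaintext = 0x50
s_1 = Round(s_0, k_0) = 0xC0
s_2 = Round(s_1, k_1) = 0x44
s_3 = Round(s_2, k_2) = 0xAC
s_4 = Round(s_3, k_3) = 0x48
s_5 = Round(s_4, k_4) = 0xC8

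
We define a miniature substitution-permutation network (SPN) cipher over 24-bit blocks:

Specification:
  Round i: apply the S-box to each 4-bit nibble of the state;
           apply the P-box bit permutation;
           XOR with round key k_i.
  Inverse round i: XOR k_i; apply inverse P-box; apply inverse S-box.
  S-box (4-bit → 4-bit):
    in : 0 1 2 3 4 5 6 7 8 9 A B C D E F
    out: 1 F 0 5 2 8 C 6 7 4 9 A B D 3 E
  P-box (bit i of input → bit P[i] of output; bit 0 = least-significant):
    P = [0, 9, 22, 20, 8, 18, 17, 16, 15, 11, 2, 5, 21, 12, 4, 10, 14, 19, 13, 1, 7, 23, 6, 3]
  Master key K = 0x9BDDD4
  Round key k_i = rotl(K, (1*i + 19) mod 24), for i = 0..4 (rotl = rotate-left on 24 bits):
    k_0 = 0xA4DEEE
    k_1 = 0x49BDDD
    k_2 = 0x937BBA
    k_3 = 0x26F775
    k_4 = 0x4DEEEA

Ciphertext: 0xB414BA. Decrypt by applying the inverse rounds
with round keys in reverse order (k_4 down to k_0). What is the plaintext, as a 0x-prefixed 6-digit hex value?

s_0 = ciphertext = 0xB414BA
s_1 = InvRound(s_0, k_4) = 0x788E5F
s_2 = InvRound(s_1, k_3) = 0x514B86
s_3 = InvRound(s_2, k_2) = 0xB97699
s_4 = InvRound(s_3, k_1) = 0x70080F
s_5 = InvRound(s_4, k_0) = 0x80BA41

0x80BA41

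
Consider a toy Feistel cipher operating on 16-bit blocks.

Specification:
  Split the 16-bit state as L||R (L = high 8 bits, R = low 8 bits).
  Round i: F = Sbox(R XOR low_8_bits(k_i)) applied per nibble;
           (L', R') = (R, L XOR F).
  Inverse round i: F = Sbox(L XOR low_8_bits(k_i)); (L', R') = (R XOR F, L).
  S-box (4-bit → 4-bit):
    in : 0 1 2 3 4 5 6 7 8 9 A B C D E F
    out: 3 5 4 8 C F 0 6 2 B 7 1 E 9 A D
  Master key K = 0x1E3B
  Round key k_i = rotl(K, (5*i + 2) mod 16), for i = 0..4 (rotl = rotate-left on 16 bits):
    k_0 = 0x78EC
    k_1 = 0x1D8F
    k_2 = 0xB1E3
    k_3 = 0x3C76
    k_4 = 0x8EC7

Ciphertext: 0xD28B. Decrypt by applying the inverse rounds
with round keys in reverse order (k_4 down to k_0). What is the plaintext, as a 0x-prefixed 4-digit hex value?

s_0 = ciphertext = 0xD28B
s_1 = InvRound(s_0, k_4) = 0xD4D2
s_2 = InvRound(s_1, k_3) = 0xA6D4
s_3 = InvRound(s_2, k_2) = 0x1BA6
s_4 = InvRound(s_3, k_1) = 0x1A1B
s_5 = InvRound(s_4, k_0) = 0xCB1A

0xCB1A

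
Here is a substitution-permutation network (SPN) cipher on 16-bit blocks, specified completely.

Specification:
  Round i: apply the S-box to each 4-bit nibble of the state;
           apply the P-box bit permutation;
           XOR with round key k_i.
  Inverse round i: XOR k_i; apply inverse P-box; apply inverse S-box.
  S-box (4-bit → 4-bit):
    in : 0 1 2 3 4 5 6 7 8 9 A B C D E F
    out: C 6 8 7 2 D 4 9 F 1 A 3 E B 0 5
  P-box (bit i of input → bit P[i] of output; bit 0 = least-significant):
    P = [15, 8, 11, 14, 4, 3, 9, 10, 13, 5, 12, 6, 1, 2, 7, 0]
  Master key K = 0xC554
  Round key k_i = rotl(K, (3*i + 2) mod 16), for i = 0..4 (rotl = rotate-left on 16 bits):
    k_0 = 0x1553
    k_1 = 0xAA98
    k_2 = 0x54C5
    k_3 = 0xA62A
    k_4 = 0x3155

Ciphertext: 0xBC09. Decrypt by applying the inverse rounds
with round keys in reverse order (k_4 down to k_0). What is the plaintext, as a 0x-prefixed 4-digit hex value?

0xACF0

s_0 = ciphertext = 0xBC09
s_1 = InvRound(s_0, k_4) = 0x42D3
s_2 = InvRound(s_1, k_3) = 0x0DD7
s_3 = InvRound(s_2, k_2) = 0x969C
s_4 = InvRound(s_3, k_1) = 0x4F26
s_5 = InvRound(s_4, k_0) = 0xACF0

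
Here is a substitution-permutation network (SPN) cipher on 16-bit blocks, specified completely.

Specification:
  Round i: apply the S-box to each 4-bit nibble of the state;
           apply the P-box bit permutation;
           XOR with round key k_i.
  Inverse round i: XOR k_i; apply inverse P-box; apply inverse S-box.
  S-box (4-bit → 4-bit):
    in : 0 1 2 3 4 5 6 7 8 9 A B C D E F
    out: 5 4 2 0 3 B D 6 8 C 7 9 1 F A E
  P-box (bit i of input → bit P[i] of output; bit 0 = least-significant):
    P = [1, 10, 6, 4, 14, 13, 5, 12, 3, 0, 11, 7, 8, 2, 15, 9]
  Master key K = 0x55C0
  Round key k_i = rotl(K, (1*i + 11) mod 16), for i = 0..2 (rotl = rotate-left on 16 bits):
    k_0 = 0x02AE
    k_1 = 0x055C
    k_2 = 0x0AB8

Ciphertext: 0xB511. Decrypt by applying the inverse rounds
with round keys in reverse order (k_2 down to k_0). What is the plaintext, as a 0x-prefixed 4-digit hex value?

0x3324

s_0 = ciphertext = 0xB511
s_1 = InvRound(s_0, k_2) = 0x6DF2
s_2 = InvRound(s_1, k_1) = 0x26AC
s_3 = InvRound(s_2, k_0) = 0x3324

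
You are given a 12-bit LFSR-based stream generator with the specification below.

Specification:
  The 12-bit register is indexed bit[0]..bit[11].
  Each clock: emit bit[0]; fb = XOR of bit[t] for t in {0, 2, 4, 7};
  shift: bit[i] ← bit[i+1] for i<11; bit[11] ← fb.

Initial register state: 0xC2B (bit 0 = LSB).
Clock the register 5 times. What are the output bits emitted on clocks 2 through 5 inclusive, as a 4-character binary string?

1010

reg_0 = 0xC2B
clock 1: out=1, reg = 0xE15
clock 2: out=1, reg = 0xF0A
clock 3: out=0, reg = 0x785
clock 4: out=1, reg = 0xBC2
clock 5: out=0, reg = 0xDE1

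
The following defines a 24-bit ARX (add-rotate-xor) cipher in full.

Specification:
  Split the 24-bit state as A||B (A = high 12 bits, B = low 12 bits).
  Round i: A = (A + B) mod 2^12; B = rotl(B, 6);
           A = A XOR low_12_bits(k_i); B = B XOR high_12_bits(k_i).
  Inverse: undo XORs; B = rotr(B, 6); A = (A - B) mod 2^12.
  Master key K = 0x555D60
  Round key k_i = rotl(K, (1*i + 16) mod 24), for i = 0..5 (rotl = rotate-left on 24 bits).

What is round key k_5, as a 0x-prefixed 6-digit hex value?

0x0AABAC

K = 0x555D60
k_0 = rotl(K, (1*0+16) mod 24) = rotl(K, 16) = 0x60555D
k_1 = rotl(K, (1*1+16) mod 24) = rotl(K, 17) = 0xC0AABA
k_2 = rotl(K, (1*2+16) mod 24) = rotl(K, 18) = 0x815575
k_3 = rotl(K, (1*3+16) mod 24) = rotl(K, 19) = 0x02AAEB
k_4 = rotl(K, (1*4+16) mod 24) = rotl(K, 20) = 0x0555D6
k_5 = rotl(K, (1*5+16) mod 24) = rotl(K, 21) = 0x0AABAC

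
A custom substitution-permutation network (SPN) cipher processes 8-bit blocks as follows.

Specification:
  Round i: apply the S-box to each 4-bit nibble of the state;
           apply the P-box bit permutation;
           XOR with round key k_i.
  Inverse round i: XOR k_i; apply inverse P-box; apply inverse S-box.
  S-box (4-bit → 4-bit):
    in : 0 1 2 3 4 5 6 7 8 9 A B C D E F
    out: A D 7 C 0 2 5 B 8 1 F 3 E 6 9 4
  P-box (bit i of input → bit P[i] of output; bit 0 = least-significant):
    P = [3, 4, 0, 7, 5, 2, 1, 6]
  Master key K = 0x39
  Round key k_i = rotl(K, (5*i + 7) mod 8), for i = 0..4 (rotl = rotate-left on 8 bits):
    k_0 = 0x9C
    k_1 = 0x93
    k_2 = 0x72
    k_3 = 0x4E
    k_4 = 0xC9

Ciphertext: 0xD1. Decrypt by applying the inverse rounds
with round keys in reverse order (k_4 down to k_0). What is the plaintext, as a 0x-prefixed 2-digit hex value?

s_0 = ciphertext = 0xD1
s_1 = InvRound(s_0, k_4) = 0x4B
s_2 = InvRound(s_1, k_3) = 0x5F
s_3 = InvRound(s_2, k_2) = 0xB6
s_4 = InvRound(s_3, k_1) = 0xBF
s_5 = InvRound(s_4, k_0) = 0x6F

0x6F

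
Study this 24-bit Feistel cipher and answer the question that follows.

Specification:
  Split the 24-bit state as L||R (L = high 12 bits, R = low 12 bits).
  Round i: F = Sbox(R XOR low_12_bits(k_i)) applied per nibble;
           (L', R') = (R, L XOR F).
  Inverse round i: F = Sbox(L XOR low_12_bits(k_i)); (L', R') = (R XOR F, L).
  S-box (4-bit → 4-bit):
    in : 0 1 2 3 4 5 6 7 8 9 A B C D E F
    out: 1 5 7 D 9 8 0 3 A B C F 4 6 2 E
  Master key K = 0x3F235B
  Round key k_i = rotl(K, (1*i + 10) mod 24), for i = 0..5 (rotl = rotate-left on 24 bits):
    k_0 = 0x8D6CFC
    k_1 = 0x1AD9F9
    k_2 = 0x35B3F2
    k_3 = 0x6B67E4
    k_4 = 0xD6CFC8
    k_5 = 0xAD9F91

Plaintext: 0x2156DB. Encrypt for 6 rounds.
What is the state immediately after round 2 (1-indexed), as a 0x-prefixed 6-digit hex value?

s_0 = plaintext = 0x2156DB
s_1 = Round(s_0, k_0) = 0x6DBE66
s_2 = Round(s_1, k_1) = 0xE66565
s_3 = Round(s_2, k_2) = 0x565ED5
s_4 = Round(s_3, k_3) = 0xED5EB0
s_5 = Round(s_4, k_4) = 0xEB0BEF
s_6 = Round(s_5, k_5) = 0xBEF782

0xE66565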